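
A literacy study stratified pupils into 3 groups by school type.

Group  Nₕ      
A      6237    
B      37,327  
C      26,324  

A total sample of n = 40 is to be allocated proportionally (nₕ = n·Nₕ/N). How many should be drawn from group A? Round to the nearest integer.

4

N = 6237 + 37327 + 26324 = 69888.
n_A = 40·6237/69888 = 3.570... → 4.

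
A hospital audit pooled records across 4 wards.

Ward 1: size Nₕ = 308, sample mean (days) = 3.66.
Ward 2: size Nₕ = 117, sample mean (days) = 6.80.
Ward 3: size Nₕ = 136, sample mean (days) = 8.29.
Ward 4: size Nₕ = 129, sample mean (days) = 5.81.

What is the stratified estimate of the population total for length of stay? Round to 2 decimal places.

1: 308·3.66 = 1127.28
2: 117·6.80 = 795.6
3: 136·8.29 = 1127.44
4: 129·5.81 = 749.49
τ̂ = Σ Nₕx̄ₕ = 3799.81.

3799.81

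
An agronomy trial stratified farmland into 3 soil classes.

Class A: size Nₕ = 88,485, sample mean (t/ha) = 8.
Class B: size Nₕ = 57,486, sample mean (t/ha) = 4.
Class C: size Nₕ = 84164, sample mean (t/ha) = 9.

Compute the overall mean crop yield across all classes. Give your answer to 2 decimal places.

N = 230135; weights Wₕ = Nₕ/N = (0.3845, 0.2498, 0.3657).
x̄_st = Σ Wₕ·x̄ₕ = 0.3845·8 + 0.2498·4 + 0.3657·9 ≈ 7.3665...
→ 7.37.

7.37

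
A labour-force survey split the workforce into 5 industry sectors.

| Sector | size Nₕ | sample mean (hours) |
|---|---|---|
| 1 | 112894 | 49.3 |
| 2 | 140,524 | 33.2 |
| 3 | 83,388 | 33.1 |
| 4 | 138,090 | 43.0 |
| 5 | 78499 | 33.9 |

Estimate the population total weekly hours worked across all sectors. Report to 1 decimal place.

1: 112894·49.3 = 5565674.2
2: 140524·33.2 = 4665396.8
3: 83388·33.1 = 2760142.8
4: 138090·43.0 = 5937870
5: 78499·33.9 = 2661116.1
τ̂ = Σ Nₕx̄ₕ = 21590199.9.

21590199.9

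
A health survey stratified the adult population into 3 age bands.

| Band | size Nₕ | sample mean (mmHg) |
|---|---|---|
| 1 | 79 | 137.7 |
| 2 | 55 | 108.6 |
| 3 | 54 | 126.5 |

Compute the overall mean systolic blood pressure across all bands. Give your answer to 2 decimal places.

x̄_st = (Σ Nₕx̄ₕ) / (Σ Nₕ) = (79·137.7 + 55·108.6 + 54·126.5) / 188
= 23682.3 / 188 = 125.9697... → 125.97.

125.97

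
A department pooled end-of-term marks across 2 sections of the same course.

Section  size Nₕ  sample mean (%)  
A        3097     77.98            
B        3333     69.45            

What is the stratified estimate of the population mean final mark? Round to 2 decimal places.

73.56

x̄_st = (Σ Nₕx̄ₕ) / (Σ Nₕ) = (3097·77.98 + 3333·69.45) / 6430
= 472980.91 / 6430 = 73.5585... → 73.56.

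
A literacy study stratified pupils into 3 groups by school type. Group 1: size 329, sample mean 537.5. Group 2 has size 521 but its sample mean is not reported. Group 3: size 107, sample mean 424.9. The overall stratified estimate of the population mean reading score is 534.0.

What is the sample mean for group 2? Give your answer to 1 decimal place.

554.2

Σ Nₕx̄ₕ = N·μ, so 521·x̄_2 = 957·534.0 − (329·537.5 + 107·424.9).
= 511038 − 222301.8 = 288736.2.
x̄_2 = 288736.2 / 521 = 554.196... → 554.2.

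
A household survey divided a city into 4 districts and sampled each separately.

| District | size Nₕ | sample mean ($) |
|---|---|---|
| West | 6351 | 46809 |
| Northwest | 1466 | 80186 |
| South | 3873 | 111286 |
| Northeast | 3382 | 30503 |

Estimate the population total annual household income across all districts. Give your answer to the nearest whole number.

Estimate total by summing Nₕ·x̄ₕ over strata.
6351·46809 + 1466·80186 + 3873·111286 + 3382·30503 = 297283959 + 117552676 + 431010678 + 103161146 = 949008459.

949008459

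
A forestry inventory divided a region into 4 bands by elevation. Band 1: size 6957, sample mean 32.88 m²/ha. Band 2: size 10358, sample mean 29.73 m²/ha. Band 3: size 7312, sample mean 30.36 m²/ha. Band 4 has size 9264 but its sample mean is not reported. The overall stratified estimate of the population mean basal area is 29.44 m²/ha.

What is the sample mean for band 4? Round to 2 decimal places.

Σ Nₕx̄ₕ = N·μ, so 9264·x̄_4 = 33891·29.44 − (6957·32.88 + 10358·29.73 + 7312·30.36).
= 997751.04 − 758681.82 = 239069.22.
x̄_4 = 239069.22 / 9264 = 25.8063... → 25.81.

25.81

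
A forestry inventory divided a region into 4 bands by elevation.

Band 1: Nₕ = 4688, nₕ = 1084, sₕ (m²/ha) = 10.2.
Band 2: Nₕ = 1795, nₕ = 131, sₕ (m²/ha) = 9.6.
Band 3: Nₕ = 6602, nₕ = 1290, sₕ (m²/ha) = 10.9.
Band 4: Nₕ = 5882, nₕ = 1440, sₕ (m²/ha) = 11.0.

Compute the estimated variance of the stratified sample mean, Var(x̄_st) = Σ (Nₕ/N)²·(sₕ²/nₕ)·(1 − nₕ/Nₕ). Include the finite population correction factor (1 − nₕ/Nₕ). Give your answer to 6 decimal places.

0.025430

N = 18967. Term for each stratum: Wₕ²sₕ²/nₕ·(1−nₕ/Nₕ).
Var(x̄_st) = 0.004507608 + 0.005841060 + 0.008978413 + 0.006102800 = 0.025429882 → 0.025430.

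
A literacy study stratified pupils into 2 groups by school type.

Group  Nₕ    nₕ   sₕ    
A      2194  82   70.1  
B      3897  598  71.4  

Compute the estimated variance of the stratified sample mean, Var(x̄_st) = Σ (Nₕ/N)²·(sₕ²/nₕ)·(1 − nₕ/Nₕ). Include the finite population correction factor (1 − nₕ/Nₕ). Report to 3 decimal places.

10.439

N = 6091; Wₕ = Nₕ/N.
group A: (2194/6091)²·70.1²/82·(1 − 82/2194) = 7.484719
group B: (3897/6091)²·71.4²/598·(1 − 598/3897) = 2.954138
Sum = 10.438857 → 10.439.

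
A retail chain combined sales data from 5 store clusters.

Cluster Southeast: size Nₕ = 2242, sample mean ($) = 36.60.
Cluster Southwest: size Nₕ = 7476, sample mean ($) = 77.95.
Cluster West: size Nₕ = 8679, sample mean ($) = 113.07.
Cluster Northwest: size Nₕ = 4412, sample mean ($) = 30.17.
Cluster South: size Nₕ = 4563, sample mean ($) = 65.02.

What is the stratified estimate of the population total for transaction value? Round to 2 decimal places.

2075942.23

Southeast: 2242·36.60 = 82057.2
Southwest: 7476·77.95 = 582754.2
West: 8679·113.07 = 981334.53
Northwest: 4412·30.17 = 133110.04
South: 4563·65.02 = 296686.26
τ̂ = Σ Nₕx̄ₕ = 2075942.23.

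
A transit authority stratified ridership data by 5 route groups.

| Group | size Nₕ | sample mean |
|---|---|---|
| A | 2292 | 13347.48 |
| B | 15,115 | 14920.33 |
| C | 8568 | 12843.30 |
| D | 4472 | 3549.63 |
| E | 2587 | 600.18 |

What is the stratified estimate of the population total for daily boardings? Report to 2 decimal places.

A: 2292·13347.48 = 30592424.16
B: 15115·14920.33 = 225520787.95
C: 8568·12843.30 = 110041394.4
D: 4472·3549.63 = 15873945.36
E: 2587·600.18 = 1552665.66
τ̂ = Σ Nₕx̄ₕ = 383581217.53.

383581217.53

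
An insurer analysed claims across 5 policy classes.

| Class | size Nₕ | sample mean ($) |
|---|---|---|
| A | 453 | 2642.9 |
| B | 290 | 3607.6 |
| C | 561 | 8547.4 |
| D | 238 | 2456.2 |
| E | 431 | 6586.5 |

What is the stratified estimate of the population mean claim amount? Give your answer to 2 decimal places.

5302.53

N = 1973; weights Wₕ = Nₕ/N = (0.2296, 0.1470, 0.2843, 0.1206, 0.2184).
x̄_st = Σ Wₕ·x̄ₕ = 0.2296·2642.9 + 0.1470·3607.6 + 0.2843·8547.4 + 0.1206·2456.2 + 0.2184·6586.5 ≈ 5302.5272...
→ 5302.53.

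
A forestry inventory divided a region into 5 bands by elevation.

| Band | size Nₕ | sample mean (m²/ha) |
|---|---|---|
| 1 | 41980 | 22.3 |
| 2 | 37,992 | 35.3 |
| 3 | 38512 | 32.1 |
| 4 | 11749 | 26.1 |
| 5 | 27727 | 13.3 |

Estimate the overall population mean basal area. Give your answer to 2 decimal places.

N = 157960; weights Wₕ = Nₕ/N = (0.2658, 0.2405, 0.2438, 0.0744, 0.1755).
x̄_st = Σ Wₕ·x̄ₕ = 0.2658·22.3 + 0.2405·35.3 + 0.2438·32.1 + 0.0744·26.1 + 0.1755·13.3 ≈ 26.5189...
→ 26.52.

26.52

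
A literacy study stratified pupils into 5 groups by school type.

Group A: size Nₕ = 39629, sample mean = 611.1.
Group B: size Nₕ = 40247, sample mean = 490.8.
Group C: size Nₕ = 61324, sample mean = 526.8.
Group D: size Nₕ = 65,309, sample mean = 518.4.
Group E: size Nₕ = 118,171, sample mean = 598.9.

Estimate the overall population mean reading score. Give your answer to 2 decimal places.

557.18

x̄_st = (Σ Nₕx̄ₕ) / (Σ Nₕ) = (39629·611.1 + 40247·490.8 + 61324·526.8 + 65309·518.4 + 118171·598.9) / 324680
= 180904790.2 / 324680 = 557.1787... → 557.18.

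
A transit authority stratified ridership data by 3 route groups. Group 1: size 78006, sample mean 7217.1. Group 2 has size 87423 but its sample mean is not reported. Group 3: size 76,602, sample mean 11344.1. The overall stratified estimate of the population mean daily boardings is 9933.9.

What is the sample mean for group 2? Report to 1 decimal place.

11122.4

Σ Nₕx̄ₕ = N·μ, so 87423·x̄_2 = 242031·9933.9 − (78006·7217.1 + 76602·11344.1).
= 2404311750.9 − 1431957850.8 = 972353900.1.
x̄_2 = 972353900.1 / 87423 = 11122.404... → 11122.4.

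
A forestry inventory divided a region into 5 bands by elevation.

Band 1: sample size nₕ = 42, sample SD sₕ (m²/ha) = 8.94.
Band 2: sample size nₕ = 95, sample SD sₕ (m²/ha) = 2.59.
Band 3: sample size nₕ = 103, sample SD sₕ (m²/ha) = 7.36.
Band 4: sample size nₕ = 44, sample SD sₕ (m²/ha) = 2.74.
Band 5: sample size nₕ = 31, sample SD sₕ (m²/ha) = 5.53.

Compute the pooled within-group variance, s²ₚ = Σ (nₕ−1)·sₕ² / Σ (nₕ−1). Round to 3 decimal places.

1: (42−1)·8.94² = 41·79.9236 = 3276.8676
2: (95−1)·2.59² = 94·6.7081 = 630.5614
3: (103−1)·7.36² = 102·54.1696 = 5525.2992
4: (44−1)·2.74² = 43·7.5076 = 322.8268
5: (31−1)·5.53² = 30·30.5809 = 917.427
Numerator = 10672.982; denominator = Σ(nₕ−1) = 310.
s²ₚ = 10672.982/310 = 34.42897... → 34.429.

34.429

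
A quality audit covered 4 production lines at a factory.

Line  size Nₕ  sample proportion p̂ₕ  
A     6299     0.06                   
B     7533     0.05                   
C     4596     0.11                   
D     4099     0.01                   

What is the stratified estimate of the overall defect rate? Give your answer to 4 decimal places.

0.0578

Wₕ = Nₕ/N with N = 22527: 0.2796, 0.3344, 0.2040, 0.1820.
p̂_st = 0.2796·0.06 + 0.3344·0.05 + 0.2040·0.11 + 0.1820·0.01 ≈ 0.057759... → 0.0578.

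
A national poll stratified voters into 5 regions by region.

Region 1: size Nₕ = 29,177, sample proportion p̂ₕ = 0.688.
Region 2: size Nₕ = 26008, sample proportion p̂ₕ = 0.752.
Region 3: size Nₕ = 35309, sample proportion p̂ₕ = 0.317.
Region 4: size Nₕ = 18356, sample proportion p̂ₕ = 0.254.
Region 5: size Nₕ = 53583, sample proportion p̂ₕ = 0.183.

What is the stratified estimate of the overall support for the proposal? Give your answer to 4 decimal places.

0.4020

N = 29177 + 26008 + 35309 + 18356 + 53583 = 162433.
Overall proportion = Σ (Nₕ/N)·p̂ₕ.
Σ Nₕp̂ₕ = 20073.776 + 19558.016 + 11192.953 + 4662.424 + 9805.689 = 65292.858.
65292.858 / 162433 = 0.401968... → 0.4020.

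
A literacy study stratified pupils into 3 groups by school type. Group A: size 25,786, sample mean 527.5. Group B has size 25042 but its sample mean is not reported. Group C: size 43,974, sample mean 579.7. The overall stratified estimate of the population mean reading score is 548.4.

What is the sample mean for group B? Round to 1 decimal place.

515.0

N = 25786 + 25042 + 43974 = 94802.
Overall total = μ·N = 548.4·94802 = 51989416.8.
Subtract the known strata: 25786·527.5 + 43974·579.7 = 39093842.8.
Remaining total for group B: 51989416.8 − 39093842.8 = 12895574.
Divide by its size: 12895574 / 25042 = 514.958... → 515.0.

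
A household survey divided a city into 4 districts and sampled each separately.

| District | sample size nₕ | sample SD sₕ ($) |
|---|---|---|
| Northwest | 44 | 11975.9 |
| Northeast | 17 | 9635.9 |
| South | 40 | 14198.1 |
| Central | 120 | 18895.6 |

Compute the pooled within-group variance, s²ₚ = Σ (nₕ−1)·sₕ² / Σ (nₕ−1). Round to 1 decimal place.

267294095.9

Northwest: (44−1)·11975.9² = 43·143422180.81 = 6167153774.83
Northeast: (17−1)·9635.9² = 16·92850568.81 = 1485609100.96
South: (40−1)·14198.1² = 39·201586043.61 = 7861855700.79
Central: (120−1)·18895.6² = 119·357043699.36 = 42488200223.84
Numerator = 58002818800.42; denominator = Σ(nₕ−1) = 217.
s²ₚ = 58002818800.42/217 = 267294095.854... → 267294095.9.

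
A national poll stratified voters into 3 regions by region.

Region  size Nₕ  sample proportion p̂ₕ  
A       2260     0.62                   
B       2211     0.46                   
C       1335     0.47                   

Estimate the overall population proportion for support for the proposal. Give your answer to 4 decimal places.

N = 2260 + 2211 + 1335 = 5806.
Overall proportion = Σ (Nₕ/N)·p̂ₕ.
Σ Nₕp̂ₕ = 1401.2 + 1017.06 + 627.45 = 3045.71.
3045.71 / 5806 = 0.524580... → 0.5246.

0.5246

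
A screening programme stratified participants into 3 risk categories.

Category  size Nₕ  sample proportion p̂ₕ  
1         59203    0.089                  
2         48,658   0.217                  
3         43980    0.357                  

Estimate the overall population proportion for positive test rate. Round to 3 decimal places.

0.208

N = 59203 + 48658 + 43980 = 151841.
Overall proportion = Σ (Nₕ/N)·p̂ₕ.
Σ Nₕp̂ₕ = 5269.067 + 10558.786 + 15700.86 = 31528.713.
31528.713 / 151841 = 0.20764... → 0.208.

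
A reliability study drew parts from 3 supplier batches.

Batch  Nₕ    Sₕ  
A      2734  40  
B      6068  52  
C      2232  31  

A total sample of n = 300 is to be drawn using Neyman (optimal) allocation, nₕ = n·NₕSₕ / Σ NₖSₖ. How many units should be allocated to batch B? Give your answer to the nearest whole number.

192

Σ NₕSₕ = 2734·40 + 6068·52 + 2232·31 = 494088.
Share for B: 315536/494088 = 0.63862.
n_B = 300 × 0.63862 = 191.587... → 192.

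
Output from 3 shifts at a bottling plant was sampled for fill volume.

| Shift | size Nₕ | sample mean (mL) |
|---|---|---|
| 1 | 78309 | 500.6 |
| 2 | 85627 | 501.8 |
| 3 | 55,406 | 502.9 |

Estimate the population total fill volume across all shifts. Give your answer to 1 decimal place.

1: 78309·500.6 = 39201485.4
2: 85627·501.8 = 42967628.6
3: 55406·502.9 = 27863677.4
τ̂ = Σ Nₕx̄ₕ = 110032791.4.

110032791.4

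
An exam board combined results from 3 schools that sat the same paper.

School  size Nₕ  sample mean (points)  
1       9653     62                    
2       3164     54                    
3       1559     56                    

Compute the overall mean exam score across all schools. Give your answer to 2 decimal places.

x̄_st = (Σ Nₕx̄ₕ) / (Σ Nₕ) = (9653·62 + 3164·54 + 1559·56) / 14376
= 856646 / 14376 = 59.5886... → 59.59.

59.59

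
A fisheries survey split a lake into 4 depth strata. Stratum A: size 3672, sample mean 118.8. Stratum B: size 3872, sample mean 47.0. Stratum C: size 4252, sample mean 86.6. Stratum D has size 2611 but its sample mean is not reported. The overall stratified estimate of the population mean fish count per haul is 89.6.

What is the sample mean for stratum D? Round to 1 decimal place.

116.6

N = 3672 + 3872 + 4252 + 2611 = 14407.
Overall total = μ·N = 89.6·14407 = 1290867.2.
Subtract the known strata: 3672·118.8 + 3872·47.0 + 4252·86.6 = 986440.8.
Remaining total for stratum D: 1290867.2 − 986440.8 = 304426.4.
Divide by its size: 304426.4 / 2611 = 116.594... → 116.6.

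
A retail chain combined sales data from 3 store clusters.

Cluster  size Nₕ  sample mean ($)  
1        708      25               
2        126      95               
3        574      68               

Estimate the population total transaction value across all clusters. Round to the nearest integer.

1: 708·25 = 17700
2: 126·95 = 11970
3: 574·68 = 39032
τ̂ = Σ Nₕx̄ₕ = 68702.

68702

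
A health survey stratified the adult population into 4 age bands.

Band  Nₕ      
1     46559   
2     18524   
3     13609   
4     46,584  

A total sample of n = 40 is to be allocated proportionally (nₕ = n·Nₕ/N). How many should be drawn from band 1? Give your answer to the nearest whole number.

15

Share of band 1 = 46559/125276 = 0.37165.
Allocate 40 × 0.37165 = 14.866... → 15.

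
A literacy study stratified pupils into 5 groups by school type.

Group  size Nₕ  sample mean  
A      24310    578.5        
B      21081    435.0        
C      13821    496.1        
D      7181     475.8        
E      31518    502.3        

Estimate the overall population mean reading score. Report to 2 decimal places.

503.91

N = 97911; weights Wₕ = Nₕ/N = (0.2483, 0.2153, 0.1412, 0.0733, 0.3219).
x̄_st = Σ Wₕ·x̄ₕ = 0.2483·578.5 + 0.2153·435.0 + 0.1412·496.1 + 0.0733·475.8 + 0.3219·502.3 ≈ 503.9105...
→ 503.91.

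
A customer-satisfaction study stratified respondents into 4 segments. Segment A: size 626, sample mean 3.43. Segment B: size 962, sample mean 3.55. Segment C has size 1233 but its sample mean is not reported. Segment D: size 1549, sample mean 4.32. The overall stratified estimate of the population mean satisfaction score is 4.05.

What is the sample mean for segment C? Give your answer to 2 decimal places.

4.42

N = 626 + 962 + 1233 + 1549 = 4370.
Overall total = μ·N = 4.05·4370 = 17698.5.
Subtract the known strata: 626·3.43 + 962·3.55 + 1549·4.32 = 12253.96.
Remaining total for segment C: 17698.5 − 12253.96 = 5444.54.
Divide by its size: 5444.54 / 1233 = 4.4157... → 4.42.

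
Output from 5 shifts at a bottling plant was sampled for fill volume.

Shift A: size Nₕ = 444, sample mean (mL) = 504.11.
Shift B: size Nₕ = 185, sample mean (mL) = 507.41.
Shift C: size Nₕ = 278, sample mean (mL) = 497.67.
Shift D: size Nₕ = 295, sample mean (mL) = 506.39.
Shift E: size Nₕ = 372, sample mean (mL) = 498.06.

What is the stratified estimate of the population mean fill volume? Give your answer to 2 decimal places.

N = 444 + 185 + 278 + 295 + 372 = 1574.
Overall mean = Σ (Nₕ/N)·x̄ₕ — weight by population share, not a simple average.
Σ Nₕx̄ₕ = 444·504.11 + 185·507.41 + 278·497.67 + 295·506.39 + 372·498.06 = 223824.84 + 93870.85 + 138352.26 + 149385.05 + 185278.32 = 790711.32.
Divide by N: 790711.32 / 1574 = 502.3579... → 502.36.

502.36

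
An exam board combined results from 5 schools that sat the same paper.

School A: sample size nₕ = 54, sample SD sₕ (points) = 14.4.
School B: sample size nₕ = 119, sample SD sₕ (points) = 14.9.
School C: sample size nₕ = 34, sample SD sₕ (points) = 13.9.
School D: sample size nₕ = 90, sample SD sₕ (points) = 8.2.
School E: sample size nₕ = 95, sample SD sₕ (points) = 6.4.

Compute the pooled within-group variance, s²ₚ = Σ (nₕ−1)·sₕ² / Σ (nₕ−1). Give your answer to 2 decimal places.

A: (54−1)·14.4² = 53·207.36 = 10990.08
B: (119−1)·14.9² = 118·222.01 = 26197.18
C: (34−1)·13.9² = 33·193.21 = 6375.93
D: (90−1)·8.2² = 89·67.24 = 5984.36
E: (95−1)·6.4² = 94·40.96 = 3850.24
Numerator = 53397.79; denominator = Σ(nₕ−1) = 387.
s²ₚ = 53397.79/387 = 137.9788... → 137.98.

137.98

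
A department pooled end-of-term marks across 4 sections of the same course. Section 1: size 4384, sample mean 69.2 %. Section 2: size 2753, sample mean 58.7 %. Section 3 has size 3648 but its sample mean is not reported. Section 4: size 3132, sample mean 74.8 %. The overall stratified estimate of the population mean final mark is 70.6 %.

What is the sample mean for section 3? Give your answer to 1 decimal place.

Σ Nₕx̄ₕ = N·μ, so 3648·x̄_3 = 13917·70.6 − (4384·69.2 + 2753·58.7 + 3132·74.8).
= 982540.2 − 699247.5 = 283292.7.
x̄_3 = 283292.7 / 3648 = 77.657... → 77.7.

77.7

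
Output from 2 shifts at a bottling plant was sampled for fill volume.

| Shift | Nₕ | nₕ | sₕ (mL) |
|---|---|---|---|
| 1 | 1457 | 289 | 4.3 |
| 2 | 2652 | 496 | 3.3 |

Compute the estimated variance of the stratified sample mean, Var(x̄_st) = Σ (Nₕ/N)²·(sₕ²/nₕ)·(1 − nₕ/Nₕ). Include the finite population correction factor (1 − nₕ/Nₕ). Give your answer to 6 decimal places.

N = 4109. Term for each stratum: Wₕ²sₕ²/nₕ·(1−nₕ/Nₕ).
Var(x̄_st) = 0.006448656 + 0.007435261 = 0.013883916 → 0.013884.

0.013884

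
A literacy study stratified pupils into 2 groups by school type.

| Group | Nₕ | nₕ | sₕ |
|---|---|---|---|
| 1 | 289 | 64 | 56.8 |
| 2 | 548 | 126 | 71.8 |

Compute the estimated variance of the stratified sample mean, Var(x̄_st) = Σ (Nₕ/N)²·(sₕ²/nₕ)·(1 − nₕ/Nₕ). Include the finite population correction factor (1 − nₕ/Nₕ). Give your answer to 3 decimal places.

N = 837; Wₕ = Nₕ/N.
group 1: (289/837)²·56.8²/64·(1 − 64/289) = 4.678926
group 2: (548/837)²·71.8²/126·(1 − 126/548) = 13.505804
Sum = 18.184729 → 18.185.

18.185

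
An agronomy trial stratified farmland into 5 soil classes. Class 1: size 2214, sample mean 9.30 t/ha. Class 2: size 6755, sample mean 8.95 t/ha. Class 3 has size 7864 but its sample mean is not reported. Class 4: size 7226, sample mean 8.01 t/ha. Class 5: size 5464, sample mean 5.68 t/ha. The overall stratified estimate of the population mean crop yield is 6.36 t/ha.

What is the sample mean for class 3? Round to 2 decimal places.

Σ Nₕx̄ₕ = N·μ, so 7864·x̄_3 = 29523·6.36 − (2214·9.30 + 6755·8.95 + 7226·8.01 + 5464·5.68).
= 187766.28 − 169963.23 = 17803.05.
x̄_3 = 17803.05 / 7864 = 2.2639... → 2.26.

2.26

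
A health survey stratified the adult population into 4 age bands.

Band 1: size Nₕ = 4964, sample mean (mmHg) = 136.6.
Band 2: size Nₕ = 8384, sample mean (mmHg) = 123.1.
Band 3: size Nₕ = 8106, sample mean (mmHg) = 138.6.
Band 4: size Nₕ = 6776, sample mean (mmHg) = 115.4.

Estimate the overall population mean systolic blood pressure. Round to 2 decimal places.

128.08

N = 4964 + 8384 + 8106 + 6776 = 28230.
The stratified mean weights each stratum mean by its population share Nₕ/N.
Σ Nₕx̄ₕ = 4964·136.6 + 8384·123.1 + 8106·138.6 + 6776·115.4 = 678082.4 + 1032070.4 + 1123491.6 + 781950.4 = 3615594.8.
Divide by N: 3615594.8 / 28230 = 128.0763... → 128.08.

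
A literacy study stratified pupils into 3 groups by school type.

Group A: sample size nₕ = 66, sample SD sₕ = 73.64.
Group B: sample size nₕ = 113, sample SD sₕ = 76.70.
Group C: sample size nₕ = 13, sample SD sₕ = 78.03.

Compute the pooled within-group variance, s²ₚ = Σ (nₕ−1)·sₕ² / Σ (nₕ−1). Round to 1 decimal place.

A: (66−1)·73.64² = 65·5422.8496 = 352485.224
B: (113−1)·76.70² = 112·5882.89 = 658883.68
C: (13−1)·78.03² = 12·6088.6809 = 73064.1708
Numerator = 1084433.0748; denominator = Σ(nₕ−1) = 189.
s²ₚ = 1084433.0748/189 = 5737.741... → 5737.7.

5737.7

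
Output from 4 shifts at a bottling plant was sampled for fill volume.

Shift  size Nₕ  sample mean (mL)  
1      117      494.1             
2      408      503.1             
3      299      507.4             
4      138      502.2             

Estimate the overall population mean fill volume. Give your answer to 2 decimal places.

N = 117 + 408 + 299 + 138 = 962.
Overall mean = Σ (Nₕ/N)·x̄ₕ — weight by population share, not a simple average.
Σ Nₕx̄ₕ = 117·494.1 + 408·503.1 + 299·507.4 + 138·502.2 = 57809.7 + 205264.8 + 151712.6 + 69303.6 = 484090.7.
Divide by N: 484090.7 / 962 = 503.2128... → 503.21.

503.21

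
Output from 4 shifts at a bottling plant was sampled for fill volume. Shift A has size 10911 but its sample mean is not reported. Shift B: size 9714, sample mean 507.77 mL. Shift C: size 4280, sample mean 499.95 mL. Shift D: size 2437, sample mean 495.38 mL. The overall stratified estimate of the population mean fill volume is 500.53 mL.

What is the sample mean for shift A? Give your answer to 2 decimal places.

N = 10911 + 9714 + 4280 + 2437 = 27342.
Overall total = μ·N = 500.53·27342 = 13685491.26.
Subtract the known strata: 9714·507.77 + 4280·499.95 + 2437·495.38 = 8279504.84.
Remaining total for shift A: 13685491.26 − 8279504.84 = 5405986.42.
Divide by its size: 5405986.42 / 10911 = 495.4620... → 495.46.

495.46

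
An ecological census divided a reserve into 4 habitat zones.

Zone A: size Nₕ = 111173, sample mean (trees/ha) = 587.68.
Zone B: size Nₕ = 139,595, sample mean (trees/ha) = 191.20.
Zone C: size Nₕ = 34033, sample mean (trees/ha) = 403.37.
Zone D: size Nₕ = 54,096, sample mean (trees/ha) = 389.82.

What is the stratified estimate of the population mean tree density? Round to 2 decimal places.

374.27

N = 338897; weights Wₕ = Nₕ/N = (0.3280, 0.4119, 0.1004, 0.1596).
x̄_st = Σ Wₕ·x̄ₕ = 0.3280·587.68 + 0.4119·191.20 + 0.1004·403.37 + 0.1596·389.82 ≈ 374.2739...
→ 374.27.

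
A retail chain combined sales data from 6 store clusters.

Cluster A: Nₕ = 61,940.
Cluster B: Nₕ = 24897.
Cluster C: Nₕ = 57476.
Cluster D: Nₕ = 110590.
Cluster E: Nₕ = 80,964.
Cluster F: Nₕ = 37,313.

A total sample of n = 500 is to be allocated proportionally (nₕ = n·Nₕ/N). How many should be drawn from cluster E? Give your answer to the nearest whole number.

Share of cluster E = 80964/373180 = 0.21696.
Allocate 500 × 0.21696 = 108.478... → 108.

108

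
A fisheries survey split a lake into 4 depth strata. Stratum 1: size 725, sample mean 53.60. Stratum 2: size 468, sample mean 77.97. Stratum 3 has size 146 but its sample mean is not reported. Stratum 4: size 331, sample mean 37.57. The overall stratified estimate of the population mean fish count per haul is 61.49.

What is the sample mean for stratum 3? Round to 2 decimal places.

N = 725 + 468 + 146 + 331 = 1670.
Overall total = μ·N = 61.49·1670 = 102688.3.
Subtract the known strata: 725·53.60 + 468·77.97 + 331·37.57 = 87785.63.
Remaining total for stratum 3: 102688.3 − 87785.63 = 14902.67.
Divide by its size: 14902.67 / 146 = 102.0731... → 102.07.

102.07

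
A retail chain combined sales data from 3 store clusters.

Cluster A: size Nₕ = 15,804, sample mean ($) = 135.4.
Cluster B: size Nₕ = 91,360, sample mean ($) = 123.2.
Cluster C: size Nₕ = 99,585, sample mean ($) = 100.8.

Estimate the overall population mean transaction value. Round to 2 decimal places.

x̄_st = (Σ Nₕx̄ₕ) / (Σ Nₕ) = (15804·135.4 + 91360·123.2 + 99585·100.8) / 206749
= 23433581.6 / 206749 = 113.3431... → 113.34.

113.34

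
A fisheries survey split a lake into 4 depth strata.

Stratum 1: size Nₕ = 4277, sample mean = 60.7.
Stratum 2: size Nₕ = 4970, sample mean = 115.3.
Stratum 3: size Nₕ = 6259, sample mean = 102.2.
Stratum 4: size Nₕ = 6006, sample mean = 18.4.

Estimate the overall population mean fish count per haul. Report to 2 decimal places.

x̄_st = (Σ Nₕx̄ₕ) / (Σ Nₕ) = (4277·60.7 + 4970·115.3 + 6259·102.2 + 6006·18.4) / 21512
= 1582835.1 / 21512 = 73.5792... → 73.58.

73.58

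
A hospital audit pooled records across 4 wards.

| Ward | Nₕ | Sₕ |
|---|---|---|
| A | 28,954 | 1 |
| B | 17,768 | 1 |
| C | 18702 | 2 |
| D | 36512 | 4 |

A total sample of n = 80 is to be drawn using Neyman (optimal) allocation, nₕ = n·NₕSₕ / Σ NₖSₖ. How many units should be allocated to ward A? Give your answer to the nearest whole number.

Σ NₕSₕ = 28954·1 + 17768·1 + 18702·2 + 36512·4 = 230174.
Share for A: 28954/230174 = 0.12579.
n_A = 80 × 0.12579 = 10.063... → 10.

10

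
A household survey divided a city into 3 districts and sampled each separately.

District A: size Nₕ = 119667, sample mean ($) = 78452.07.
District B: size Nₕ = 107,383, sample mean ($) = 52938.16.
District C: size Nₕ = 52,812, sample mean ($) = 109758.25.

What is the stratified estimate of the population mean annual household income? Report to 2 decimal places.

N = 279862; weights Wₕ = Nₕ/N = (0.4276, 0.3837, 0.1887).
x̄_st = Σ Wₕ·x̄ₕ = 0.4276·78452.07 + 0.3837·52938.16 + 0.1887·109758.25 ≈ 74570.0917...
→ 74570.09.

74570.09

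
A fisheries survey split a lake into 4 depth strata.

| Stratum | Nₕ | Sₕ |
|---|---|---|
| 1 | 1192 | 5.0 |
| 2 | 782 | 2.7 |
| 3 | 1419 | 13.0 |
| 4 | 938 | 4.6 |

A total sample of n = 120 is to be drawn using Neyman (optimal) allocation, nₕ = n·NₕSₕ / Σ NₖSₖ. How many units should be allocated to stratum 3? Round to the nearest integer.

72

Σ NₕSₕ = 1192·5.0 + 782·2.7 + 1419·13.0 + 938·4.6 = 30833.2.
Share for 3: 18447/30833.2 = 0.59828.
n_3 = 120 × 0.59828 = 71.794... → 72.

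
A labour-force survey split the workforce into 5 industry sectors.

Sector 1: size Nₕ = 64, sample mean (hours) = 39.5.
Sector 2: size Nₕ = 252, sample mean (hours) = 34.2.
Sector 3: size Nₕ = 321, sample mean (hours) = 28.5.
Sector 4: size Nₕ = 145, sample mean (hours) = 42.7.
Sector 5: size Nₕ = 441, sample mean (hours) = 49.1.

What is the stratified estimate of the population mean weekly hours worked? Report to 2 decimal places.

N = 1223; weights Wₕ = Nₕ/N = (0.0523, 0.2061, 0.2625, 0.1186, 0.3606).
x̄_st = Σ Wₕ·x̄ₕ = 0.0523·39.5 + 0.2061·34.2 + 0.2625·28.5 + 0.1186·42.7 + 0.3606·49.1 ≈ 39.3618...
→ 39.36.

39.36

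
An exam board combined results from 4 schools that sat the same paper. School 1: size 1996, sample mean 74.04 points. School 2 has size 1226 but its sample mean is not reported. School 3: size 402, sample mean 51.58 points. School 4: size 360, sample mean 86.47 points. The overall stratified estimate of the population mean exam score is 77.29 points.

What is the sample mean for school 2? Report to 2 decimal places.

N = 1996 + 1226 + 402 + 360 = 3984.
Overall total = μ·N = 77.29·3984 = 307923.36.
Subtract the known strata: 1996·74.04 + 402·51.58 + 360·86.47 = 199648.2.
Remaining total for school 2: 307923.36 − 199648.2 = 108275.16.
Divide by its size: 108275.16 / 1226 = 88.3158... → 88.32.

88.32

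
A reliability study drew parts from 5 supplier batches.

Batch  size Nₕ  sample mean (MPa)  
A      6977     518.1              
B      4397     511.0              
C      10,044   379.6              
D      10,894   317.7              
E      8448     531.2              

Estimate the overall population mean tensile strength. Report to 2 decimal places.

N = 6977 + 4397 + 10044 + 10894 + 8448 = 40760.
The stratified mean weights each stratum mean by its population share Nₕ/N.
Σ Nₕx̄ₕ = 6977·518.1 + 4397·511.0 + 10044·379.6 + 10894·317.7 + 8448·531.2 = 3614783.7 + 2246867 + 3812702.4 + 3461023.8 + 4487577.6 = 17622954.5.
Divide by N: 17622954.5 / 40760 = 432.3590... → 432.36.

432.36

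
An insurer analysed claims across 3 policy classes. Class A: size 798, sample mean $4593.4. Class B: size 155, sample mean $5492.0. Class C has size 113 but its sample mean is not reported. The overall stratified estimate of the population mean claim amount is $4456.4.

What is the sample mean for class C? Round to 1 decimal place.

Σ Nₕx̄ₕ = N·μ, so 113·x̄_C = 1066·4456.4 − (798·4593.4 + 155·5492.0).
= 4750522.4 − 4516793.2 = 233729.2.
x̄_C = 233729.2 / 113 = 2068.4 → 2068.4.

2068.4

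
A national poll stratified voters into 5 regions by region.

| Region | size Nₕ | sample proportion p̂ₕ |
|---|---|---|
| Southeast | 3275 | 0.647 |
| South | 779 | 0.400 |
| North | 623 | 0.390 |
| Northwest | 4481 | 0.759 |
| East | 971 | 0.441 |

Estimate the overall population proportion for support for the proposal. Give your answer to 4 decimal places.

Wₕ = Nₕ/N with N = 10129: 0.3233, 0.0769, 0.0615, 0.4424, 0.0959.
p̂_st = 0.3233·0.647 + 0.0769·0.400 + 0.0615·0.390 + 0.4424·0.759 + 0.0959·0.441 ≈ 0.641997... → 0.6420.

0.6420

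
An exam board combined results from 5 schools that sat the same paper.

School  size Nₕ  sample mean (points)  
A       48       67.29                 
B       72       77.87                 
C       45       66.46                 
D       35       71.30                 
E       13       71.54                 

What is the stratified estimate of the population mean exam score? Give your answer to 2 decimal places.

x̄_st = (Σ Nₕx̄ₕ) / (Σ Nₕ) = (48·67.29 + 72·77.87 + 45·66.46 + 35·71.30 + 13·71.54) / 213
= 15252.78 / 213 = 71.6093... → 71.61.

71.61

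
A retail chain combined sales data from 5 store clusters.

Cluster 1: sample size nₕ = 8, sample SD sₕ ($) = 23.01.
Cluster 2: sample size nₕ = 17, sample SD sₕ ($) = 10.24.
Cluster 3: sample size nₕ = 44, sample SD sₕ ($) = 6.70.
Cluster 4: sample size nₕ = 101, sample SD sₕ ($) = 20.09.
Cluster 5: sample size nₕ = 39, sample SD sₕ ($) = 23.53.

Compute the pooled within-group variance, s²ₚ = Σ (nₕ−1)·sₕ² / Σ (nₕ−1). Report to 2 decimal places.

Degrees of freedom: 7 + 16 + 43 + 100 + 38 = 204.
Σ(nₕ−1)sₕ² = 7·529.4601 + 16·104.8576 + 43·44.89 + 100·403.6081 + 38·553.6609 = 68714.1365.
s²ₚ = 68714.1365 / 204 = 336.8340... → 336.83.

336.83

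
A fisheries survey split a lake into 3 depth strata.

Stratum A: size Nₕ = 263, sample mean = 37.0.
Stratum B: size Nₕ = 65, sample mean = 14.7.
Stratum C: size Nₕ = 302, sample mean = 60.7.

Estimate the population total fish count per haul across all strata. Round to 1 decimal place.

A: 263·37.0 = 9731
B: 65·14.7 = 955.5
C: 302·60.7 = 18331.4
τ̂ = Σ Nₕx̄ₕ = 29017.9.

29017.9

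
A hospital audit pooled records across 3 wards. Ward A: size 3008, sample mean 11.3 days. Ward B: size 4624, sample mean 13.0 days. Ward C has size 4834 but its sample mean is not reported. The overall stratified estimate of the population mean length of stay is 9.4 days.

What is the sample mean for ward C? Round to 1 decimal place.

N = 3008 + 4624 + 4834 = 12466.
Overall total = μ·N = 9.4·12466 = 117180.4.
Subtract the known strata: 3008·11.3 + 4624·13.0 = 94102.4.
Remaining total for ward C: 117180.4 − 94102.4 = 23078.
Divide by its size: 23078 / 4834 = 4.774... → 4.8.

4.8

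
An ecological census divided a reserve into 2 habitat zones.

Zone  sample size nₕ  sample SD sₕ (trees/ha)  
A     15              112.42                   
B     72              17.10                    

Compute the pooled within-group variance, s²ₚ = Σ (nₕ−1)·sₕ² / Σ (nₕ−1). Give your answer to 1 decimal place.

2325.8

Degrees of freedom: 14 + 71 = 85.
Σ(nₕ−1)sₕ² = 14·12638.2564 + 71·292.41 = 197696.6996.
s²ₚ = 197696.6996 / 85 = 2325.844... → 2325.8.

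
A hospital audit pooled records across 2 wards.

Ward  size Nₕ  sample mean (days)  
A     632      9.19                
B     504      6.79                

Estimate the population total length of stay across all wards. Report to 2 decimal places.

9230.24

A: 632·9.19 = 5808.08
B: 504·6.79 = 3422.16
τ̂ = Σ Nₕx̄ₕ = 9230.24.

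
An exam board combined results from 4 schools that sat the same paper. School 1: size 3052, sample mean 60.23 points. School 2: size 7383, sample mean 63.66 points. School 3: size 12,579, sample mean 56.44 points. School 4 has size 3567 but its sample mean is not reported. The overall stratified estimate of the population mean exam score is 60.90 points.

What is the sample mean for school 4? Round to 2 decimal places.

71.49

Σ Nₕx̄ₕ = N·μ, so 3567·x̄_4 = 26581·60.90 − (3052·60.23 + 7383·63.66 + 12579·56.44).
= 1618782.9 − 1363782.5 = 255000.4.
x̄_4 = 255000.4 / 3567 = 71.4888... → 71.49.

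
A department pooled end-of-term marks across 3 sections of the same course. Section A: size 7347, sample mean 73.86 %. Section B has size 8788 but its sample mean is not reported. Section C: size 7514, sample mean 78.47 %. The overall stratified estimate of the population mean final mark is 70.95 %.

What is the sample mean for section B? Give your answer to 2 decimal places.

N = 7347 + 8788 + 7514 = 23649.
Overall total = μ·N = 70.95·23649 = 1677896.55.
Subtract the known strata: 7347·73.86 + 7514·78.47 = 1132273.
Remaining total for section B: 1677896.55 − 1132273 = 545623.55.
Divide by its size: 545623.55 / 8788 = 62.0873... → 62.09.

62.09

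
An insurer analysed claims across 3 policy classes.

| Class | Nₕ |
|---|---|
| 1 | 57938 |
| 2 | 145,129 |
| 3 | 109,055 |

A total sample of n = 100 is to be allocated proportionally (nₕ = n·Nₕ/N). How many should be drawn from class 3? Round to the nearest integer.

N = 57938 + 145129 + 109055 = 312122.
n_3 = 100·109055/312122 = 34.940... → 35.

35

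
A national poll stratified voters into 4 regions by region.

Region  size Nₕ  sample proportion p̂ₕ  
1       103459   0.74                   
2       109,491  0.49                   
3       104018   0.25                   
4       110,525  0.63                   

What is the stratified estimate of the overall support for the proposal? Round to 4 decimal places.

0.5283

N = 103459 + 109491 + 104018 + 110525 = 427493.
Overall proportion = Σ (Nₕ/N)·p̂ₕ.
Σ Nₕp̂ₕ = 76559.66 + 53650.59 + 26004.5 + 69630.75 = 225845.5.
225845.5 / 427493 = 0.528302... → 0.5283.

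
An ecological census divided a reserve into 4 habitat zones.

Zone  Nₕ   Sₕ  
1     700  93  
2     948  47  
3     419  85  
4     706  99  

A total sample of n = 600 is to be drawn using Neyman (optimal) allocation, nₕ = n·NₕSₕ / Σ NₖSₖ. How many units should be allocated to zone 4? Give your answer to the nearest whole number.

Σ NₕSₕ = 700·93 + 948·47 + 419·85 + 706·99 = 215165.
Share for 4: 69894/215165 = 0.32484.
n_4 = 600 × 0.32484 = 194.903... → 195.

195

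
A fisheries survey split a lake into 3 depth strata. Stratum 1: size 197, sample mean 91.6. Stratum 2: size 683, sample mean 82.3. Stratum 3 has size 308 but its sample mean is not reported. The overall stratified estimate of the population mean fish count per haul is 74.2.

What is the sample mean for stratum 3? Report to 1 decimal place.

N = 197 + 683 + 308 = 1188.
Overall total = μ·N = 74.2·1188 = 88149.6.
Subtract the known strata: 197·91.6 + 683·82.3 = 74256.1.
Remaining total for stratum 3: 88149.6 − 74256.1 = 13893.5.
Divide by its size: 13893.5 / 308 = 45.109... → 45.1.

45.1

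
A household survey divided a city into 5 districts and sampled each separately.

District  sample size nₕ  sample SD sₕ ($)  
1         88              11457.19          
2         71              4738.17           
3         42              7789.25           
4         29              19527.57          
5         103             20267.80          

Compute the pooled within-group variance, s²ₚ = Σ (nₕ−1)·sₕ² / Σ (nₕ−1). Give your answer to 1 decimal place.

1: (88−1)·11457.19² = 87·131267202.6961 = 11420246634.5607
2: (71−1)·4738.17² = 70·22450254.9489 = 1571517846.423
3: (42−1)·7789.25² = 41·60672415.5625 = 2487569038.0625
4: (29−1)·19527.57² = 28·381325990.1049 = 10677127722.9372
5: (103−1)·20267.80² = 102·410783716.84 = 41899939117.68
Numerator = 68056400359.6634; denominator = Σ(nₕ−1) = 328.
s²ₚ = 68056400359.6634/328 = 207489025.487... → 207489025.5.

207489025.5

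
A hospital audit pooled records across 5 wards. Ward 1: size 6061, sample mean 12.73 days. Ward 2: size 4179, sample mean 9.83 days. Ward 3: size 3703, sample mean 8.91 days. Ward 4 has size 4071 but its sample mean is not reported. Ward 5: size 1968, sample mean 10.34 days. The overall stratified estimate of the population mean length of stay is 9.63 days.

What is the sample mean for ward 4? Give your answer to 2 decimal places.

Σ Nₕx̄ₕ = N·μ, so 4071·x̄_4 = 19982·9.63 − (6061·12.73 + 4179·9.83 + 3703·8.91 + 1968·10.34).
= 192426.66 − 171578.95 = 20847.71.
x̄_4 = 20847.71 / 4071 = 5.1210... → 5.12.

5.12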